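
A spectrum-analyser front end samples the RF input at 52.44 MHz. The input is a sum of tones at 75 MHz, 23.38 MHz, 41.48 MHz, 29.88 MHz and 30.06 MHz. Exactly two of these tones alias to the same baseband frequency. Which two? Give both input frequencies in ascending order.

fs/2 = 26.22 MHz.
75 MHz mod fs = 22.56 MHz.
22.56 MHz ≤ fs/2 = 26.22 MHz, appears at 22.56 MHz.
23.38 MHz ≤ fs/2 = 26.22 MHz, passes unchanged.
41.48 MHz > fs/2 = 26.22 MHz, folds to fs − 41.48 MHz = 10.96 MHz.
29.88 MHz > fs/2 = 26.22 MHz, folds to fs − 29.88 MHz = 22.56 MHz.
30.06 MHz > fs/2 = 26.22 MHz, folds to fs − 30.06 MHz = 22.38 MHz.
29.88 MHz and 75 MHz both map to 22.56 MHz.

29.88 MHz, 75 MHz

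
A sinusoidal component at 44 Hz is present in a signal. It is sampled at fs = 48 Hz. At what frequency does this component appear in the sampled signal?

44 Hz > fs/2 = 24 Hz, folds to fs − 44 Hz = 4 Hz.

4 Hz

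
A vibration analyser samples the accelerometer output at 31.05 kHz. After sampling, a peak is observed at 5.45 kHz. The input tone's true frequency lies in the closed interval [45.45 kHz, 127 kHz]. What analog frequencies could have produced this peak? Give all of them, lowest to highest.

56.65 kHz, 67.55 kHz, 87.7 kHz, 98.6 kHz, 118.75 kHz

Frequencies that alias to 5.45 kHz are k·fs ± 5.45 kHz for integer k ≥ 0.
k=0: 5.45 kHz.
k=1: 25.6 kHz, 36.5 kHz.
k=2: 56.65 kHz, 67.55 kHz.
k=3: 87.7 kHz, 98.6 kHz.
k=4: 118.75 kHz, 129.65 kHz.
k=5: 149.8 kHz, 160.7 kHz.
Within [45.45 kHz, 127 kHz]: 56.65 kHz, 67.55 kHz, 87.7 kHz, 98.6 kHz, 118.75 kHz.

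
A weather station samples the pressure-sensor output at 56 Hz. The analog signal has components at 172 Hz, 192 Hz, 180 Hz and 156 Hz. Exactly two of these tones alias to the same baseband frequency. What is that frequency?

12 Hz

fs/2 = 28 Hz.
172 Hz mod fs = 4 Hz.
4 Hz ≤ fs/2 = 28 Hz, appears at 4 Hz.
192 Hz mod fs = 24 Hz.
24 Hz ≤ fs/2 = 28 Hz, appears at 24 Hz.
180 Hz mod fs = 12 Hz.
12 Hz ≤ fs/2 = 28 Hz, appears at 12 Hz.
156 Hz mod fs = 44 Hz.
44 Hz > fs/2 = 28 Hz, folds to fs − 44 Hz = 12 Hz.
156 Hz and 180 Hz both map to 12 Hz.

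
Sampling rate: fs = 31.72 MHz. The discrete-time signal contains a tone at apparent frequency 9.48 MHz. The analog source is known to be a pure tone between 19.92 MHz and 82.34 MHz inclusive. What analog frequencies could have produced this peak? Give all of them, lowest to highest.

22.24 MHz, 41.2 MHz, 53.96 MHz, 72.92 MHz

Frequencies that alias to 9.48 MHz are k·fs ± 9.48 MHz for integer k ≥ 0.
k=0: 9.48 MHz.
k=1: 22.24 MHz, 41.2 MHz.
k=2: 53.96 MHz, 72.92 MHz.
k=3: 85.68 MHz, 104.64 MHz.
Within [19.92 MHz, 82.34 MHz]: 22.24 MHz, 41.2 MHz, 53.96 MHz, 72.92 MHz.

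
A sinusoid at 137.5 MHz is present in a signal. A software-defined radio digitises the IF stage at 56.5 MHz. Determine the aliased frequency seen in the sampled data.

137.5 MHz mod fs = 24.5 MHz.
24.5 MHz ≤ fs/2 = 28.25 MHz, appears at 24.5 MHz.

24.5 MHz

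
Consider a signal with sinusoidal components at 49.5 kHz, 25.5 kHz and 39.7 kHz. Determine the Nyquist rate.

Highest-frequency component: 49.5 kHz.
Nyquist rate = 2 × 49.5 kHz = 99 kHz.

99 kHz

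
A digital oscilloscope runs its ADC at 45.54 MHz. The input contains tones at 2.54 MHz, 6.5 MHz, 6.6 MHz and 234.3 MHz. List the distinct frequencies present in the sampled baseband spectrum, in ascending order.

fs/2 = 22.77 MHz.
2.54 MHz ≤ fs/2 = 22.77 MHz, passes unchanged.
6.5 MHz ≤ fs/2 = 22.77 MHz, passes unchanged.
6.6 MHz ≤ fs/2 = 22.77 MHz, passes unchanged.
234.3 MHz mod fs = 6.6 MHz.
6.6 MHz ≤ fs/2 = 22.77 MHz, appears at 6.6 MHz.
Distinct values: {2.54 MHz, 6.5 MHz, 6.6 MHz}.

2.54 MHz, 6.5 MHz, 6.6 MHz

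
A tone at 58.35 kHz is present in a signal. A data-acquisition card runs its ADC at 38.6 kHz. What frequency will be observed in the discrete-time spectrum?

18.85 kHz

58.35 kHz mod fs = 19.75 kHz.
19.75 kHz > fs/2 = 19.3 kHz, folds to fs − 19.75 kHz = 18.85 kHz.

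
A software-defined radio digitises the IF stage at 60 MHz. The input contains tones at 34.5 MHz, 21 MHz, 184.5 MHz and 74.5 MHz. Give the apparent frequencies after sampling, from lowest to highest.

fs/2 = 30 MHz.
34.5 MHz > fs/2 = 30 MHz, folds to fs − 34.5 MHz = 25.5 MHz.
21 MHz ≤ fs/2 = 30 MHz, passes unchanged.
184.5 MHz mod fs = 4.5 MHz.
4.5 MHz ≤ fs/2 = 30 MHz, appears at 4.5 MHz.
74.5 MHz mod fs = 14.5 MHz.
14.5 MHz ≤ fs/2 = 30 MHz, appears at 14.5 MHz.
Distinct values: {4.5 MHz, 14.5 MHz, 21 MHz, 25.5 MHz}.

4.5 MHz, 14.5 MHz, 21 MHz, 25.5 MHz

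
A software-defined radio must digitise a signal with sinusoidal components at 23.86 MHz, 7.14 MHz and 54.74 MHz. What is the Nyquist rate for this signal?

109.48 MHz

Highest-frequency component: 54.74 MHz.
Nyquist rate = 2 × 54.74 MHz = 109.48 MHz.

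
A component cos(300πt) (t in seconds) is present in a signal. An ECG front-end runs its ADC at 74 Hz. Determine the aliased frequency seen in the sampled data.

ω = 300π rad/s → f = ω/(2π) = 150 Hz.
150 Hz mod fs = 2 Hz.
2 Hz ≤ fs/2 = 37 Hz, appears at 2 Hz.

2 Hz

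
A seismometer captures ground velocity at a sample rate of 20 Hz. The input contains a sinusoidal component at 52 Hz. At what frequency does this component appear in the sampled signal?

8 Hz

52 Hz mod fs = 12 Hz.
12 Hz > fs/2 = 10 Hz, folds to fs − 12 Hz = 8 Hz.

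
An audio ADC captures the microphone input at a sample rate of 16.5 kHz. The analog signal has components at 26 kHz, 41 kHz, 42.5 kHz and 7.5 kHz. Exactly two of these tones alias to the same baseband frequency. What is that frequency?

fs/2 = 8.25 kHz.
26 kHz mod fs = 9.5 kHz.
9.5 kHz > fs/2 = 8.25 kHz, folds to fs − 9.5 kHz = 7 kHz.
41 kHz mod fs = 8 kHz.
8 kHz ≤ fs/2 = 8.25 kHz, appears at 8 kHz.
42.5 kHz mod fs = 9.5 kHz.
9.5 kHz > fs/2 = 8.25 kHz, folds to fs − 9.5 kHz = 7 kHz.
7.5 kHz ≤ fs/2 = 8.25 kHz, passes unchanged.
26 kHz and 42.5 kHz both map to 7 kHz.

7 kHz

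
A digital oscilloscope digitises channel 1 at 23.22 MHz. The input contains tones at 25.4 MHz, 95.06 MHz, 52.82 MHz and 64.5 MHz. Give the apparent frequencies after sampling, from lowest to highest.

fs/2 = 11.61 MHz.
25.4 MHz mod fs = 2.18 MHz.
2.18 MHz ≤ fs/2 = 11.61 MHz, appears at 2.18 MHz.
95.06 MHz mod fs = 2.18 MHz.
2.18 MHz ≤ fs/2 = 11.61 MHz, appears at 2.18 MHz.
52.82 MHz mod fs = 6.38 MHz.
6.38 MHz ≤ fs/2 = 11.61 MHz, appears at 6.38 MHz.
64.5 MHz mod fs = 18.06 MHz.
18.06 MHz > fs/2 = 11.61 MHz, folds to fs − 18.06 MHz = 5.16 MHz.
Distinct values: {2.18 MHz, 5.16 MHz, 6.38 MHz}.

2.18 MHz, 5.16 MHz, 6.38 MHz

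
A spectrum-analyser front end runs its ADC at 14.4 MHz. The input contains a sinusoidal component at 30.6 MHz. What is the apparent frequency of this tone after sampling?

1.8 MHz

30.6 MHz mod fs = 1.8 MHz.
1.8 MHz ≤ fs/2 = 7.2 MHz, appears at 1.8 MHz.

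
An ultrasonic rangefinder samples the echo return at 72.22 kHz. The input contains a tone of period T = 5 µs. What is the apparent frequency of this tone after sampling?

16.66 kHz

T = 5 µs → f = 1/T = 200 kHz.
200 kHz mod fs = 55.56 kHz.
55.56 kHz > fs/2 = 36.11 kHz, folds to fs − 55.56 kHz = 16.66 kHz.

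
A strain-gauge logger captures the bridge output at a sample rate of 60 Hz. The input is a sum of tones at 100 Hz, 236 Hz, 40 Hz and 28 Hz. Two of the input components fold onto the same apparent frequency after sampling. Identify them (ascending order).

40 Hz, 100 Hz

fs/2 = 30 Hz.
100 Hz mod fs = 40 Hz.
40 Hz > fs/2 = 30 Hz, folds to fs − 40 Hz = 20 Hz.
236 Hz mod fs = 56 Hz.
56 Hz > fs/2 = 30 Hz, folds to fs − 56 Hz = 4 Hz.
40 Hz > fs/2 = 30 Hz, folds to fs − 40 Hz = 20 Hz.
28 Hz ≤ fs/2 = 30 Hz, passes unchanged.
40 Hz and 100 Hz both map to 20 Hz.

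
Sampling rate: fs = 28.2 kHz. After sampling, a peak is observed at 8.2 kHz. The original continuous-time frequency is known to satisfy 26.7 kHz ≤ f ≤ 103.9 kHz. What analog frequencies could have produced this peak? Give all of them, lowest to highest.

Frequencies that alias to 8.2 kHz are k·fs ± 8.2 kHz for integer k ≥ 0.
k=0: 8.2 kHz.
k=1: 20 kHz, 36.4 kHz.
k=2: 48.2 kHz, 64.6 kHz.
k=3: 76.4 kHz, 92.8 kHz.
k=4: 104.6 kHz, 121 kHz.
Within [26.7 kHz, 103.9 kHz]: 36.4 kHz, 48.2 kHz, 64.6 kHz, 76.4 kHz, 92.8 kHz.

36.4 kHz, 48.2 kHz, 64.6 kHz, 76.4 kHz, 92.8 kHz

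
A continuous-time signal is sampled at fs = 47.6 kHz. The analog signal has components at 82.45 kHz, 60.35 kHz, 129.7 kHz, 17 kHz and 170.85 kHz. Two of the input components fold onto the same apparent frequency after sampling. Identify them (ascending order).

60.35 kHz, 82.45 kHz

fs/2 = 23.8 kHz.
82.45 kHz mod fs = 34.85 kHz.
34.85 kHz > fs/2 = 23.8 kHz, folds to fs − 34.85 kHz = 12.75 kHz.
60.35 kHz mod fs = 12.75 kHz.
12.75 kHz ≤ fs/2 = 23.8 kHz, appears at 12.75 kHz.
129.7 kHz mod fs = 34.5 kHz.
34.5 kHz > fs/2 = 23.8 kHz, folds to fs − 34.5 kHz = 13.1 kHz.
17 kHz ≤ fs/2 = 23.8 kHz, passes unchanged.
170.85 kHz mod fs = 28.05 kHz.
28.05 kHz > fs/2 = 23.8 kHz, folds to fs − 28.05 kHz = 19.55 kHz.
60.35 kHz and 82.45 kHz both map to 12.75 kHz.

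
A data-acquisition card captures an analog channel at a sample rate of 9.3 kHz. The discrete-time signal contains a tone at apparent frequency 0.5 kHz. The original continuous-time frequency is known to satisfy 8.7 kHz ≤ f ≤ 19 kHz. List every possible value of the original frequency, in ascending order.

Frequencies that alias to 0.5 kHz are k·fs ± 0.5 kHz for integer k ≥ 0.
k=0: 0.5 kHz.
k=1: 8.8 kHz, 9.8 kHz.
k=2: 18.1 kHz, 19.1 kHz.
k=3: 27.4 kHz, 28.4 kHz.
Within [8.7 kHz, 19 kHz]: 8.8 kHz, 9.8 kHz, 18.1 kHz.

8.8 kHz, 9.8 kHz, 18.1 kHz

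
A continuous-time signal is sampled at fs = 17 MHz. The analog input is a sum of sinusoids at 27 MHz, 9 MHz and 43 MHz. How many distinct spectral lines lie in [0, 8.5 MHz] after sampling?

fs/2 = 8.5 MHz.
27 MHz mod fs = 10 MHz.
10 MHz > fs/2 = 8.5 MHz, folds to fs − 10 MHz = 7 MHz.
9 MHz > fs/2 = 8.5 MHz, folds to fs − 9 MHz = 8 MHz.
43 MHz mod fs = 9 MHz.
9 MHz > fs/2 = 8.5 MHz, folds to fs − 9 MHz = 8 MHz.
Distinct values: {7 MHz, 8 MHz} → 2.

2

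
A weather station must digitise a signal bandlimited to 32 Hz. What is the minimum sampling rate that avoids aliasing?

Nyquist rate = 2 × 32 Hz = 64 Hz.

64 Hz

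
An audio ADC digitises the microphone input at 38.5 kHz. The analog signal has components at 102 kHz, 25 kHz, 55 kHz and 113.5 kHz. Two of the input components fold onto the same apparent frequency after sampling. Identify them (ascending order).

25 kHz, 102 kHz

fs/2 = 19.25 kHz.
102 kHz mod fs = 25 kHz.
25 kHz > fs/2 = 19.25 kHz, folds to fs − 25 kHz = 13.5 kHz.
25 kHz > fs/2 = 19.25 kHz, folds to fs − 25 kHz = 13.5 kHz.
55 kHz mod fs = 16.5 kHz.
16.5 kHz ≤ fs/2 = 19.25 kHz, appears at 16.5 kHz.
113.5 kHz mod fs = 36.5 kHz.
36.5 kHz > fs/2 = 19.25 kHz, folds to fs − 36.5 kHz = 2 kHz.
25 kHz and 102 kHz both map to 13.5 kHz.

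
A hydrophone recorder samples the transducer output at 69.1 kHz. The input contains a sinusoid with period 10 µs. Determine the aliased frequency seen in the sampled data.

30.9 kHz

T = 10 µs → f = 1/T = 100 kHz.
100 kHz mod fs = 30.9 kHz.
30.9 kHz ≤ fs/2 = 34.55 kHz, appears at 30.9 kHz.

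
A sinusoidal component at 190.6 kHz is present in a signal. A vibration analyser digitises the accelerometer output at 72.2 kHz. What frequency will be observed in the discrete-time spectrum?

190.6 kHz mod fs = 46.2 kHz.
46.2 kHz > fs/2 = 36.1 kHz, folds to fs − 46.2 kHz = 26 kHz.

26 kHz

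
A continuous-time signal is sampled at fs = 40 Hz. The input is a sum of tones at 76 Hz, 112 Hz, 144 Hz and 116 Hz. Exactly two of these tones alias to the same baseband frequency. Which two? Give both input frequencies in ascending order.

76 Hz, 116 Hz

fs/2 = 20 Hz.
76 Hz mod fs = 36 Hz.
36 Hz > fs/2 = 20 Hz, folds to fs − 36 Hz = 4 Hz.
112 Hz mod fs = 32 Hz.
32 Hz > fs/2 = 20 Hz, folds to fs − 32 Hz = 8 Hz.
144 Hz mod fs = 24 Hz.
24 Hz > fs/2 = 20 Hz, folds to fs − 24 Hz = 16 Hz.
116 Hz mod fs = 36 Hz.
36 Hz > fs/2 = 20 Hz, folds to fs − 36 Hz = 4 Hz.
76 Hz and 116 Hz both map to 4 Hz.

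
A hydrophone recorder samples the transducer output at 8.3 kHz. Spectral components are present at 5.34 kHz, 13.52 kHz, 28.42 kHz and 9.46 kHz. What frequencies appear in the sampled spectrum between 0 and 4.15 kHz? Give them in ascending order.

fs/2 = 4.15 kHz.
5.34 kHz > fs/2 = 4.15 kHz, folds to fs − 5.34 kHz = 2.96 kHz.
13.52 kHz mod fs = 5.22 kHz.
5.22 kHz > fs/2 = 4.15 kHz, folds to fs − 5.22 kHz = 3.08 kHz.
28.42 kHz mod fs = 3.52 kHz.
3.52 kHz ≤ fs/2 = 4.15 kHz, appears at 3.52 kHz.
9.46 kHz mod fs = 1.16 kHz.
1.16 kHz ≤ fs/2 = 4.15 kHz, appears at 1.16 kHz.
Distinct values: {1.16 kHz, 2.96 kHz, 3.08 kHz, 3.52 kHz}.

1.16 kHz, 2.96 kHz, 3.08 kHz, 3.52 kHz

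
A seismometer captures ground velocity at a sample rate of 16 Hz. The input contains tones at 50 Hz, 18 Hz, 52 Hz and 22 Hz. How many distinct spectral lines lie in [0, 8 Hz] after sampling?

3

fs/2 = 8 Hz.
50 Hz mod fs = 2 Hz.
2 Hz ≤ fs/2 = 8 Hz, appears at 2 Hz.
18 Hz mod fs = 2 Hz.
2 Hz ≤ fs/2 = 8 Hz, appears at 2 Hz.
52 Hz mod fs = 4 Hz.
4 Hz ≤ fs/2 = 8 Hz, appears at 4 Hz.
22 Hz mod fs = 6 Hz.
6 Hz ≤ fs/2 = 8 Hz, appears at 6 Hz.
Distinct values: {2 Hz, 4 Hz, 6 Hz} → 3.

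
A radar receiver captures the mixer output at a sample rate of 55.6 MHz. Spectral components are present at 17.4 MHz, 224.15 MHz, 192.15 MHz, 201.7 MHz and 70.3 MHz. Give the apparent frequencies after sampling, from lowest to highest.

fs/2 = 27.8 MHz.
17.4 MHz ≤ fs/2 = 27.8 MHz, passes unchanged.
224.15 MHz mod fs = 1.75 MHz.
1.75 MHz ≤ fs/2 = 27.8 MHz, appears at 1.75 MHz.
192.15 MHz mod fs = 25.35 MHz.
25.35 MHz ≤ fs/2 = 27.8 MHz, appears at 25.35 MHz.
201.7 MHz mod fs = 34.9 MHz.
34.9 MHz > fs/2 = 27.8 MHz, folds to fs − 34.9 MHz = 20.7 MHz.
70.3 MHz mod fs = 14.7 MHz.
14.7 MHz ≤ fs/2 = 27.8 MHz, appears at 14.7 MHz.
Distinct values: {1.75 MHz, 14.7 MHz, 17.4 MHz, 20.7 MHz, 25.35 MHz}.

1.75 MHz, 14.7 MHz, 17.4 MHz, 20.7 MHz, 25.35 MHz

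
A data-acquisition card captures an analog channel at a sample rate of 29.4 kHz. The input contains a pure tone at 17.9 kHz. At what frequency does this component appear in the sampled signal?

11.5 kHz

17.9 kHz > fs/2 = 14.7 kHz, folds to fs − 17.9 kHz = 11.5 kHz.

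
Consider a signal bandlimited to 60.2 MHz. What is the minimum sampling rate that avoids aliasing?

Nyquist rate = 2 × 60.2 MHz = 120.4 MHz.

120.4 MHz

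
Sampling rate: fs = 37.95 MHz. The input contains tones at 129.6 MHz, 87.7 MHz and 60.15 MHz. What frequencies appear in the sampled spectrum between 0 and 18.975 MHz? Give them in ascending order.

11.8 MHz, 15.75 MHz

fs/2 = 18.975 MHz.
129.6 MHz mod fs = 15.75 MHz.
15.75 MHz ≤ fs/2 = 18.975 MHz, appears at 15.75 MHz.
87.7 MHz mod fs = 11.8 MHz.
11.8 MHz ≤ fs/2 = 18.975 MHz, appears at 11.8 MHz.
60.15 MHz mod fs = 22.2 MHz.
22.2 MHz > fs/2 = 18.975 MHz, folds to fs − 22.2 MHz = 15.75 MHz.
Distinct values: {11.8 MHz, 15.75 MHz}.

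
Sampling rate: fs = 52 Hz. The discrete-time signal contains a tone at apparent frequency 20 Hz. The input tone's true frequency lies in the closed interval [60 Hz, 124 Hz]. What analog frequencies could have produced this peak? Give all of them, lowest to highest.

Frequencies that alias to 20 Hz are k·fs ± 20 Hz for integer k ≥ 0.
k=0: 20 Hz.
k=1: 32 Hz, 72 Hz.
k=2: 84 Hz, 124 Hz.
k=3: 136 Hz, 176 Hz.
Within [60 Hz, 124 Hz]: 72 Hz, 84 Hz, 124 Hz.

72 Hz, 84 Hz, 124 Hz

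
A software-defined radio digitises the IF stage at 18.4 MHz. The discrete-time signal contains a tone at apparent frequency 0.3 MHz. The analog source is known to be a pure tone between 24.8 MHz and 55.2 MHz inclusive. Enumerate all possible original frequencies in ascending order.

Frequencies that alias to 0.3 MHz are k·fs ± 0.3 MHz for integer k ≥ 0.
k=0: 0.3 MHz.
k=1: 18.1 MHz, 18.7 MHz.
k=2: 36.5 MHz, 37.1 MHz.
k=3: 54.9 MHz, 55.5 MHz.
k=4: 73.3 MHz, 73.9 MHz.
Within [24.8 MHz, 55.2 MHz]: 36.5 MHz, 37.1 MHz, 54.9 MHz.

36.5 MHz, 37.1 MHz, 54.9 MHz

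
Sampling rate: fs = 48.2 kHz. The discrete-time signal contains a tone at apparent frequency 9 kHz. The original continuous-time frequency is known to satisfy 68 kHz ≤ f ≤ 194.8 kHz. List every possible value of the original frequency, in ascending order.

87.4 kHz, 105.4 kHz, 135.6 kHz, 153.6 kHz, 183.8 kHz

Frequencies that alias to 9 kHz are k·fs ± 9 kHz for integer k ≥ 0.
k=0: 9 kHz.
k=1: 39.2 kHz, 57.2 kHz.
k=2: 87.4 kHz, 105.4 kHz.
k=3: 135.6 kHz, 153.6 kHz.
k=4: 183.8 kHz, 201.8 kHz.
k=5: 232 kHz, 250 kHz.
Within [68 kHz, 194.8 kHz]: 87.4 kHz, 105.4 kHz, 135.6 kHz, 153.6 kHz, 183.8 kHz.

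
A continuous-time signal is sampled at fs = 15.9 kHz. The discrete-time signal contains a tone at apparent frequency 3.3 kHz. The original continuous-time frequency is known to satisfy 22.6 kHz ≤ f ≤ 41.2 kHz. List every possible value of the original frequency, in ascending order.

Frequencies that alias to 3.3 kHz are k·fs ± 3.3 kHz for integer k ≥ 0.
k=0: 3.3 kHz.
k=1: 12.6 kHz, 19.2 kHz.
k=2: 28.5 kHz, 35.1 kHz.
k=3: 44.4 kHz, 51 kHz.
Within [22.6 kHz, 41.2 kHz]: 28.5 kHz, 35.1 kHz.

28.5 kHz, 35.1 kHz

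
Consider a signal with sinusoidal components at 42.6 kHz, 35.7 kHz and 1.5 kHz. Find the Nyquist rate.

85.2 kHz

Highest-frequency component: 42.6 kHz.
Nyquist rate = 2 × 42.6 kHz = 85.2 kHz.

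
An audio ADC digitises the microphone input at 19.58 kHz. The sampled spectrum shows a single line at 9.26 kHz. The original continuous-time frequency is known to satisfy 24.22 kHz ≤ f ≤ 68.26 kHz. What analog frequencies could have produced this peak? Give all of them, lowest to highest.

Frequencies that alias to 9.26 kHz are k·fs ± 9.26 kHz for integer k ≥ 0.
k=0: 9.26 kHz.
k=1: 10.32 kHz, 28.84 kHz.
k=2: 29.9 kHz, 48.42 kHz.
k=3: 49.48 kHz, 68 kHz.
k=4: 69.06 kHz, 87.58 kHz.
Within [24.22 kHz, 68.26 kHz]: 28.84 kHz, 29.9 kHz, 48.42 kHz, 49.48 kHz, 68 kHz.

28.84 kHz, 29.9 kHz, 48.42 kHz, 49.48 kHz, 68 kHz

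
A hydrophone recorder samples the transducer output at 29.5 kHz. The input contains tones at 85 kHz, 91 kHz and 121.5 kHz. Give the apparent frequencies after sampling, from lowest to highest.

2.5 kHz, 3.5 kHz

fs/2 = 14.75 kHz.
85 kHz mod fs = 26 kHz.
26 kHz > fs/2 = 14.75 kHz, folds to fs − 26 kHz = 3.5 kHz.
91 kHz mod fs = 2.5 kHz.
2.5 kHz ≤ fs/2 = 14.75 kHz, appears at 2.5 kHz.
121.5 kHz mod fs = 3.5 kHz.
3.5 kHz ≤ fs/2 = 14.75 kHz, appears at 3.5 kHz.
Distinct values: {2.5 kHz, 3.5 kHz}.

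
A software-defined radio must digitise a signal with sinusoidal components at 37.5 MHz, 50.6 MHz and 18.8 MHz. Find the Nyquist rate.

Highest-frequency component: 50.6 MHz.
Nyquist rate = 2 × 50.6 MHz = 101.2 MHz.

101.2 MHz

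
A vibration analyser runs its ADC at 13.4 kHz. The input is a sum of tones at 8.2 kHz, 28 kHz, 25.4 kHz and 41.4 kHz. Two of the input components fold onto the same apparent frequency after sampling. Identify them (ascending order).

fs/2 = 6.7 kHz.
8.2 kHz > fs/2 = 6.7 kHz, folds to fs − 8.2 kHz = 5.2 kHz.
28 kHz mod fs = 1.2 kHz.
1.2 kHz ≤ fs/2 = 6.7 kHz, appears at 1.2 kHz.
25.4 kHz mod fs = 12 kHz.
12 kHz > fs/2 = 6.7 kHz, folds to fs − 12 kHz = 1.4 kHz.
41.4 kHz mod fs = 1.2 kHz.
1.2 kHz ≤ fs/2 = 6.7 kHz, appears at 1.2 kHz.
28 kHz and 41.4 kHz both map to 1.2 kHz.

28 kHz, 41.4 kHz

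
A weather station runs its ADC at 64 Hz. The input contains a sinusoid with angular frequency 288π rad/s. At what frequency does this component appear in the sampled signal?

16 Hz

ω = 288π rad/s → f = ω/(2π) = 144 Hz.
144 Hz mod fs = 16 Hz.
16 Hz ≤ fs/2 = 32 Hz, appears at 16 Hz.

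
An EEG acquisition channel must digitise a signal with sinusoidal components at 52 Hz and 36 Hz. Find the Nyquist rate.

Highest-frequency component: 52 Hz.
Nyquist rate = 2 × 52 Hz = 104 Hz.

104 Hz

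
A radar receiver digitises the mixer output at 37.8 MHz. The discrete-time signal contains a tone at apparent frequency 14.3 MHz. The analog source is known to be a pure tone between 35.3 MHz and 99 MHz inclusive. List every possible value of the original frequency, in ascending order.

52.1 MHz, 61.3 MHz, 89.9 MHz

Frequencies that alias to 14.3 MHz are k·fs ± 14.3 MHz for integer k ≥ 0.
k=0: 14.3 MHz.
k=1: 23.5 MHz, 52.1 MHz.
k=2: 61.3 MHz, 89.9 MHz.
k=3: 99.1 MHz, 127.7 MHz.
Within [35.3 MHz, 99 MHz]: 52.1 MHz, 61.3 MHz, 89.9 MHz.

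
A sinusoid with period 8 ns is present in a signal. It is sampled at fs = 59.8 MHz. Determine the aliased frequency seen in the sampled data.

5.4 MHz

T = 8 ns → f = 1/T = 125 MHz.
125 MHz mod fs = 5.4 MHz.
5.4 MHz ≤ fs/2 = 29.9 MHz, appears at 5.4 MHz.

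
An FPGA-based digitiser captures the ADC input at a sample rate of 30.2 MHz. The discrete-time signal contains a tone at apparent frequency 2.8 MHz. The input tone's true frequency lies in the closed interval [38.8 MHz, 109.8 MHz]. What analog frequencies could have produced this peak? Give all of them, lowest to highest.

57.6 MHz, 63.2 MHz, 87.8 MHz, 93.4 MHz

Frequencies that alias to 2.8 MHz are k·fs ± 2.8 MHz for integer k ≥ 0.
k=0: 2.8 MHz.
k=1: 27.4 MHz, 33 MHz.
k=2: 57.6 MHz, 63.2 MHz.
k=3: 87.8 MHz, 93.4 MHz.
k=4: 118 MHz, 123.6 MHz.
Within [38.8 MHz, 109.8 MHz]: 57.6 MHz, 63.2 MHz, 87.8 MHz, 93.4 MHz.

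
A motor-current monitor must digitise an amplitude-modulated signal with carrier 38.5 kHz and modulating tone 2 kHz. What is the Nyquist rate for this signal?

81 kHz

AM sidebands sit at fc ± fm = 36.5 kHz and 40.5 kHz.
Highest-frequency component: 40.5 kHz.
Nyquist rate = 2 × 40.5 kHz = 81 kHz.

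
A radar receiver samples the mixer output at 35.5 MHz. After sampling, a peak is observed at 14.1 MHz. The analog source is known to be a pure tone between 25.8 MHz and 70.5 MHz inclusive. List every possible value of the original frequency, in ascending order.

49.6 MHz, 56.9 MHz

Frequencies that alias to 14.1 MHz are k·fs ± 14.1 MHz for integer k ≥ 0.
k=0: 14.1 MHz.
k=1: 21.4 MHz, 49.6 MHz.
k=2: 56.9 MHz, 85.1 MHz.
k=3: 92.4 MHz, 120.6 MHz.
Within [25.8 MHz, 70.5 MHz]: 49.6 MHz, 56.9 MHz.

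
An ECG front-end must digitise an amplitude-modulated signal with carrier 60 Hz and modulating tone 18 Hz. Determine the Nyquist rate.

156 Hz

AM sidebands sit at fc ± fm = 42 Hz and 78 Hz.
Highest-frequency component: 78 Hz.
Nyquist rate = 2 × 78 Hz = 156 Hz.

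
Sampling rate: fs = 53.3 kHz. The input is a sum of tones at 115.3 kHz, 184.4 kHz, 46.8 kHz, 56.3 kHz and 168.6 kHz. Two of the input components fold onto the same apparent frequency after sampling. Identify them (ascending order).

fs/2 = 26.65 kHz.
115.3 kHz mod fs = 8.7 kHz.
8.7 kHz ≤ fs/2 = 26.65 kHz, appears at 8.7 kHz.
184.4 kHz mod fs = 24.5 kHz.
24.5 kHz ≤ fs/2 = 26.65 kHz, appears at 24.5 kHz.
46.8 kHz > fs/2 = 26.65 kHz, folds to fs − 46.8 kHz = 6.5 kHz.
56.3 kHz mod fs = 3 kHz.
3 kHz ≤ fs/2 = 26.65 kHz, appears at 3 kHz.
168.6 kHz mod fs = 8.7 kHz.
8.7 kHz ≤ fs/2 = 26.65 kHz, appears at 8.7 kHz.
115.3 kHz and 168.6 kHz both map to 8.7 kHz.

115.3 kHz, 168.6 kHz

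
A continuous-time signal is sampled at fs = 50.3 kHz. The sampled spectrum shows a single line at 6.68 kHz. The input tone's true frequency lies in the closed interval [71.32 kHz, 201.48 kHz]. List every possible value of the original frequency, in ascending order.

93.92 kHz, 107.28 kHz, 144.22 kHz, 157.58 kHz, 194.52 kHz

Frequencies that alias to 6.68 kHz are k·fs ± 6.68 kHz for integer k ≥ 0.
k=0: 6.68 kHz.
k=1: 43.62 kHz, 56.98 kHz.
k=2: 93.92 kHz, 107.28 kHz.
k=3: 144.22 kHz, 157.58 kHz.
k=4: 194.52 kHz, 207.88 kHz.
k=5: 244.82 kHz, 258.18 kHz.
Within [71.32 kHz, 201.48 kHz]: 93.92 kHz, 107.28 kHz, 144.22 kHz, 157.58 kHz, 194.52 kHz.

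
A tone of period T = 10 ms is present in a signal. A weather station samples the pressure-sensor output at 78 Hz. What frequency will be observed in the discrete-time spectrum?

22 Hz

T = 10 ms → f = 1/T = 100 Hz.
100 Hz mod fs = 22 Hz.
22 Hz ≤ fs/2 = 39 Hz, appears at 22 Hz.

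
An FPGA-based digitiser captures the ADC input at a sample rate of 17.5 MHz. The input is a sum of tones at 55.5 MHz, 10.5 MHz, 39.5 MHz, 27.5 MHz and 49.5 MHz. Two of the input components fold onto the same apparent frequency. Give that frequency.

3 MHz

fs/2 = 8.75 MHz.
55.5 MHz mod fs = 3 MHz.
3 MHz ≤ fs/2 = 8.75 MHz, appears at 3 MHz.
10.5 MHz > fs/2 = 8.75 MHz, folds to fs − 10.5 MHz = 7 MHz.
39.5 MHz mod fs = 4.5 MHz.
4.5 MHz ≤ fs/2 = 8.75 MHz, appears at 4.5 MHz.
27.5 MHz mod fs = 10 MHz.
10 MHz > fs/2 = 8.75 MHz, folds to fs − 10 MHz = 7.5 MHz.
49.5 MHz mod fs = 14.5 MHz.
14.5 MHz > fs/2 = 8.75 MHz, folds to fs − 14.5 MHz = 3 MHz.
49.5 MHz and 55.5 MHz both map to 3 MHz.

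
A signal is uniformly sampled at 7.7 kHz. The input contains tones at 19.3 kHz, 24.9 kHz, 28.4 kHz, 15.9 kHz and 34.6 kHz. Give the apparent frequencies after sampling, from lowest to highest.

0.5 kHz, 1.8 kHz, 2.4 kHz, 3.8 kHz

fs/2 = 3.85 kHz.
19.3 kHz mod fs = 3.9 kHz.
3.9 kHz > fs/2 = 3.85 kHz, folds to fs − 3.9 kHz = 3.8 kHz.
24.9 kHz mod fs = 1.8 kHz.
1.8 kHz ≤ fs/2 = 3.85 kHz, appears at 1.8 kHz.
28.4 kHz mod fs = 5.3 kHz.
5.3 kHz > fs/2 = 3.85 kHz, folds to fs − 5.3 kHz = 2.4 kHz.
15.9 kHz mod fs = 0.5 kHz.
0.5 kHz ≤ fs/2 = 3.85 kHz, appears at 0.5 kHz.
34.6 kHz mod fs = 3.8 kHz.
3.8 kHz ≤ fs/2 = 3.85 kHz, appears at 3.8 kHz.
Distinct values: {0.5 kHz, 1.8 kHz, 2.4 kHz, 3.8 kHz}.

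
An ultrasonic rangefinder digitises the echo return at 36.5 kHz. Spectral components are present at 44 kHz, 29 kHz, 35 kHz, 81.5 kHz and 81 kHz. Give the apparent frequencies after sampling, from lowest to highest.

1.5 kHz, 7.5 kHz, 8 kHz, 8.5 kHz

fs/2 = 18.25 kHz.
44 kHz mod fs = 7.5 kHz.
7.5 kHz ≤ fs/2 = 18.25 kHz, appears at 7.5 kHz.
29 kHz > fs/2 = 18.25 kHz, folds to fs − 29 kHz = 7.5 kHz.
35 kHz > fs/2 = 18.25 kHz, folds to fs − 35 kHz = 1.5 kHz.
81.5 kHz mod fs = 8.5 kHz.
8.5 kHz ≤ fs/2 = 18.25 kHz, appears at 8.5 kHz.
81 kHz mod fs = 8 kHz.
8 kHz ≤ fs/2 = 18.25 kHz, appears at 8 kHz.
Distinct values: {1.5 kHz, 7.5 kHz, 8 kHz, 8.5 kHz}.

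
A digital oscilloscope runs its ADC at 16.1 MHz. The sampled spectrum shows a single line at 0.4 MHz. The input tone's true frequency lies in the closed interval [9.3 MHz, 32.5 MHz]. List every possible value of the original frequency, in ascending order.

15.7 MHz, 16.5 MHz, 31.8 MHz

Frequencies that alias to 0.4 MHz are k·fs ± 0.4 MHz for integer k ≥ 0.
k=0: 0.4 MHz.
k=1: 15.7 MHz, 16.5 MHz.
k=2: 31.8 MHz, 32.6 MHz.
k=3: 47.9 MHz, 48.7 MHz.
Within [9.3 MHz, 32.5 MHz]: 15.7 MHz, 16.5 MHz, 31.8 MHz.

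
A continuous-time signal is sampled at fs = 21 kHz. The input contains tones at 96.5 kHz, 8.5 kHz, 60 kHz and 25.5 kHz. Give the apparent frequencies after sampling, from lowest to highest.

fs/2 = 10.5 kHz.
96.5 kHz mod fs = 12.5 kHz.
12.5 kHz > fs/2 = 10.5 kHz, folds to fs − 12.5 kHz = 8.5 kHz.
8.5 kHz ≤ fs/2 = 10.5 kHz, passes unchanged.
60 kHz mod fs = 18 kHz.
18 kHz > fs/2 = 10.5 kHz, folds to fs − 18 kHz = 3 kHz.
25.5 kHz mod fs = 4.5 kHz.
4.5 kHz ≤ fs/2 = 10.5 kHz, appears at 4.5 kHz.
Distinct values: {3 kHz, 4.5 kHz, 8.5 kHz}.

3 kHz, 4.5 kHz, 8.5 kHz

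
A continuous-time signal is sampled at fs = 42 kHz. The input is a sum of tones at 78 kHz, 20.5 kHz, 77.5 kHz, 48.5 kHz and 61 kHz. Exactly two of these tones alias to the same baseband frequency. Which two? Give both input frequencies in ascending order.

fs/2 = 21 kHz.
78 kHz mod fs = 36 kHz.
36 kHz > fs/2 = 21 kHz, folds to fs − 36 kHz = 6 kHz.
20.5 kHz ≤ fs/2 = 21 kHz, passes unchanged.
77.5 kHz mod fs = 35.5 kHz.
35.5 kHz > fs/2 = 21 kHz, folds to fs − 35.5 kHz = 6.5 kHz.
48.5 kHz mod fs = 6.5 kHz.
6.5 kHz ≤ fs/2 = 21 kHz, appears at 6.5 kHz.
61 kHz mod fs = 19 kHz.
19 kHz ≤ fs/2 = 21 kHz, appears at 19 kHz.
48.5 kHz and 77.5 kHz both map to 6.5 kHz.

48.5 kHz, 77.5 kHz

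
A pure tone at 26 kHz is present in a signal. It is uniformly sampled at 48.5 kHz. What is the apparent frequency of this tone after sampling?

26 kHz > fs/2 = 24.25 kHz, folds to fs − 26 kHz = 22.5 kHz.

22.5 kHz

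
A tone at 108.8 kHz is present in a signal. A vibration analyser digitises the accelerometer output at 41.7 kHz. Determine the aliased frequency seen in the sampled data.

16.3 kHz

108.8 kHz mod fs = 25.4 kHz.
25.4 kHz > fs/2 = 20.85 kHz, folds to fs − 25.4 kHz = 16.3 kHz.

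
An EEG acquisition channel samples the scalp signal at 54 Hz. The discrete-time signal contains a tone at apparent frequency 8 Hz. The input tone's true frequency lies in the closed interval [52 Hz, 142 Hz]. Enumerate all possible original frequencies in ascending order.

62 Hz, 100 Hz, 116 Hz

Frequencies that alias to 8 Hz are k·fs ± 8 Hz for integer k ≥ 0.
k=0: 8 Hz.
k=1: 46 Hz, 62 Hz.
k=2: 100 Hz, 116 Hz.
k=3: 154 Hz, 170 Hz.
Within [52 Hz, 142 Hz]: 62 Hz, 100 Hz, 116 Hz.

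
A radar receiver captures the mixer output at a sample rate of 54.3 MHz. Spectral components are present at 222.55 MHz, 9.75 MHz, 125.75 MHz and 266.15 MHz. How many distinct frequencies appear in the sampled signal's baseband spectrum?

fs/2 = 27.15 MHz.
222.55 MHz mod fs = 5.35 MHz.
5.35 MHz ≤ fs/2 = 27.15 MHz, appears at 5.35 MHz.
9.75 MHz ≤ fs/2 = 27.15 MHz, passes unchanged.
125.75 MHz mod fs = 17.15 MHz.
17.15 MHz ≤ fs/2 = 27.15 MHz, appears at 17.15 MHz.
266.15 MHz mod fs = 48.95 MHz.
48.95 MHz > fs/2 = 27.15 MHz, folds to fs − 48.95 MHz = 5.35 MHz.
Distinct values: {5.35 MHz, 9.75 MHz, 17.15 MHz} → 3.

3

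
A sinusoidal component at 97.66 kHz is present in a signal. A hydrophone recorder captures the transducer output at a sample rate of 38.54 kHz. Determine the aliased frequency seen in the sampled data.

97.66 kHz mod fs = 20.58 kHz.
20.58 kHz > fs/2 = 19.27 kHz, folds to fs − 20.58 kHz = 17.96 kHz.

17.96 kHz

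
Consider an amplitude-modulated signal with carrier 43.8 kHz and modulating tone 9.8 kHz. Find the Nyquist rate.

AM sidebands sit at fc ± fm = 34 kHz and 53.6 kHz.
Highest-frequency component: 53.6 kHz.
Nyquist rate = 2 × 53.6 kHz = 107.2 kHz.

107.2 kHz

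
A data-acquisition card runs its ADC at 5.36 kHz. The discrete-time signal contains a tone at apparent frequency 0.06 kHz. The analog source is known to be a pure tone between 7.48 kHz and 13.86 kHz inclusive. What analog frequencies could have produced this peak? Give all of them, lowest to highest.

10.66 kHz, 10.78 kHz

Frequencies that alias to 0.06 kHz are k·fs ± 0.06 kHz for integer k ≥ 0.
k=0: 0.06 kHz.
k=1: 5.3 kHz, 5.42 kHz.
k=2: 10.66 kHz, 10.78 kHz.
k=3: 16.02 kHz, 16.14 kHz.
Within [7.48 kHz, 13.86 kHz]: 10.66 kHz, 10.78 kHz.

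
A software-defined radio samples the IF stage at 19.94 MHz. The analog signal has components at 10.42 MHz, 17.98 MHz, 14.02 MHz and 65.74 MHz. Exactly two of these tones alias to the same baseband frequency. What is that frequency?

5.92 MHz

fs/2 = 9.97 MHz.
10.42 MHz > fs/2 = 9.97 MHz, folds to fs − 10.42 MHz = 9.52 MHz.
17.98 MHz > fs/2 = 9.97 MHz, folds to fs − 17.98 MHz = 1.96 MHz.
14.02 MHz > fs/2 = 9.97 MHz, folds to fs − 14.02 MHz = 5.92 MHz.
65.74 MHz mod fs = 5.92 MHz.
5.92 MHz ≤ fs/2 = 9.97 MHz, appears at 5.92 MHz.
14.02 MHz and 65.74 MHz both map to 5.92 MHz.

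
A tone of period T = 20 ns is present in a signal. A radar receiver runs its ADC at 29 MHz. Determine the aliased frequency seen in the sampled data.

T = 20 ns → f = 1/T = 50 MHz.
50 MHz mod fs = 21 MHz.
21 MHz > fs/2 = 14.5 MHz, folds to fs − 21 MHz = 8 MHz.

8 MHz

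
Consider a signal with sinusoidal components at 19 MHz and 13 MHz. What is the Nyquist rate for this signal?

Highest-frequency component: 19 MHz.
Nyquist rate = 2 × 19 MHz = 38 MHz.

38 MHz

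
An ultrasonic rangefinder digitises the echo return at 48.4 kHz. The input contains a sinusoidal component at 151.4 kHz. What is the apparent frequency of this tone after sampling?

6.2 kHz

151.4 kHz mod fs = 6.2 kHz.
6.2 kHz ≤ fs/2 = 24.2 kHz, appears at 6.2 kHz.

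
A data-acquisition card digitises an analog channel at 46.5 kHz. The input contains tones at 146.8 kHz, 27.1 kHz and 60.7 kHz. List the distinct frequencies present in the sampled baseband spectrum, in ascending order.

fs/2 = 23.25 kHz.
146.8 kHz mod fs = 7.3 kHz.
7.3 kHz ≤ fs/2 = 23.25 kHz, appears at 7.3 kHz.
27.1 kHz > fs/2 = 23.25 kHz, folds to fs − 27.1 kHz = 19.4 kHz.
60.7 kHz mod fs = 14.2 kHz.
14.2 kHz ≤ fs/2 = 23.25 kHz, appears at 14.2 kHz.
Distinct values: {7.3 kHz, 14.2 kHz, 19.4 kHz}.

7.3 kHz, 14.2 kHz, 19.4 kHz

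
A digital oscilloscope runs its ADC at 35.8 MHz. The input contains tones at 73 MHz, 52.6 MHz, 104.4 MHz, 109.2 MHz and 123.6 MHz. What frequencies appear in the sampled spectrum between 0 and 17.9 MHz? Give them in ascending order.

fs/2 = 17.9 MHz.
73 MHz mod fs = 1.4 MHz.
1.4 MHz ≤ fs/2 = 17.9 MHz, appears at 1.4 MHz.
52.6 MHz mod fs = 16.8 MHz.
16.8 MHz ≤ fs/2 = 17.9 MHz, appears at 16.8 MHz.
104.4 MHz mod fs = 32.8 MHz.
32.8 MHz > fs/2 = 17.9 MHz, folds to fs − 32.8 MHz = 3 MHz.
109.2 MHz mod fs = 1.8 MHz.
1.8 MHz ≤ fs/2 = 17.9 MHz, appears at 1.8 MHz.
123.6 MHz mod fs = 16.2 MHz.
16.2 MHz ≤ fs/2 = 17.9 MHz, appears at 16.2 MHz.
Distinct values: {1.4 MHz, 1.8 MHz, 3 MHz, 16.2 MHz, 16.8 MHz}.

1.4 MHz, 1.8 MHz, 3 MHz, 16.2 MHz, 16.8 MHz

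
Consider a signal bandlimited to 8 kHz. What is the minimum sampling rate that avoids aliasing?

Nyquist rate = 2 × 8 kHz = 16 kHz.

16 kHz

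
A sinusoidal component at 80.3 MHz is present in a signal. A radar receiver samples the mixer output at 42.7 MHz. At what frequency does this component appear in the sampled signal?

80.3 MHz mod fs = 37.6 MHz.
37.6 MHz > fs/2 = 21.35 MHz, folds to fs − 37.6 MHz = 5.1 MHz.

5.1 MHz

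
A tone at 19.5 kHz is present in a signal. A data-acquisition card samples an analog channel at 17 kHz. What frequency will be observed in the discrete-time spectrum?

19.5 kHz mod fs = 2.5 kHz.
2.5 kHz ≤ fs/2 = 8.5 kHz, appears at 2.5 kHz.

2.5 kHz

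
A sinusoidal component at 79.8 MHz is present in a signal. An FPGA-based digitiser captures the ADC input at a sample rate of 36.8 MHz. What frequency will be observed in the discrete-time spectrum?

6.2 MHz

79.8 MHz mod fs = 6.2 MHz.
6.2 MHz ≤ fs/2 = 18.4 MHz, appears at 6.2 MHz.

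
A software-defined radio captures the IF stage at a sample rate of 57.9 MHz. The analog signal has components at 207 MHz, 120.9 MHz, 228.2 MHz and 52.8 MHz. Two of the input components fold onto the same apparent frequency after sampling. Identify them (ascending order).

fs/2 = 28.95 MHz.
207 MHz mod fs = 33.3 MHz.
33.3 MHz > fs/2 = 28.95 MHz, folds to fs − 33.3 MHz = 24.6 MHz.
120.9 MHz mod fs = 5.1 MHz.
5.1 MHz ≤ fs/2 = 28.95 MHz, appears at 5.1 MHz.
228.2 MHz mod fs = 54.5 MHz.
54.5 MHz > fs/2 = 28.95 MHz, folds to fs − 54.5 MHz = 3.4 MHz.
52.8 MHz > fs/2 = 28.95 MHz, folds to fs − 52.8 MHz = 5.1 MHz.
52.8 MHz and 120.9 MHz both map to 5.1 MHz.

52.8 MHz, 120.9 MHz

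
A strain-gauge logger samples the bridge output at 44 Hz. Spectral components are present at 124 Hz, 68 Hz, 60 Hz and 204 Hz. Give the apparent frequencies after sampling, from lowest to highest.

8 Hz, 16 Hz, 20 Hz

fs/2 = 22 Hz.
124 Hz mod fs = 36 Hz.
36 Hz > fs/2 = 22 Hz, folds to fs − 36 Hz = 8 Hz.
68 Hz mod fs = 24 Hz.
24 Hz > fs/2 = 22 Hz, folds to fs − 24 Hz = 20 Hz.
60 Hz mod fs = 16 Hz.
16 Hz ≤ fs/2 = 22 Hz, appears at 16 Hz.
204 Hz mod fs = 28 Hz.
28 Hz > fs/2 = 22 Hz, folds to fs − 28 Hz = 16 Hz.
Distinct values: {8 Hz, 16 Hz, 20 Hz}.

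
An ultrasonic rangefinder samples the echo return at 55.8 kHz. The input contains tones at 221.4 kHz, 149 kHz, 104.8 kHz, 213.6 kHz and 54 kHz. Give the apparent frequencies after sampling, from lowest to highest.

1.8 kHz, 6.8 kHz, 9.6 kHz, 18.4 kHz

fs/2 = 27.9 kHz.
221.4 kHz mod fs = 54 kHz.
54 kHz > fs/2 = 27.9 kHz, folds to fs − 54 kHz = 1.8 kHz.
149 kHz mod fs = 37.4 kHz.
37.4 kHz > fs/2 = 27.9 kHz, folds to fs − 37.4 kHz = 18.4 kHz.
104.8 kHz mod fs = 49 kHz.
49 kHz > fs/2 = 27.9 kHz, folds to fs − 49 kHz = 6.8 kHz.
213.6 kHz mod fs = 46.2 kHz.
46.2 kHz > fs/2 = 27.9 kHz, folds to fs − 46.2 kHz = 9.6 kHz.
54 kHz > fs/2 = 27.9 kHz, folds to fs − 54 kHz = 1.8 kHz.
Distinct values: {1.8 kHz, 6.8 kHz, 9.6 kHz, 18.4 kHz}.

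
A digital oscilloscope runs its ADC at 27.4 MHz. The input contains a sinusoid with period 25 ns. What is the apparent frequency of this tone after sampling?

12.6 MHz

T = 25 ns → f = 1/T = 40 MHz.
40 MHz mod fs = 12.6 MHz.
12.6 MHz ≤ fs/2 = 13.7 MHz, appears at 12.6 MHz.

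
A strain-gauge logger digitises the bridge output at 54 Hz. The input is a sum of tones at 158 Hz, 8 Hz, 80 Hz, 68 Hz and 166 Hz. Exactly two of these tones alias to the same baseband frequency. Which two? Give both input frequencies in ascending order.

fs/2 = 27 Hz.
158 Hz mod fs = 50 Hz.
50 Hz > fs/2 = 27 Hz, folds to fs − 50 Hz = 4 Hz.
8 Hz ≤ fs/2 = 27 Hz, passes unchanged.
80 Hz mod fs = 26 Hz.
26 Hz ≤ fs/2 = 27 Hz, appears at 26 Hz.
68 Hz mod fs = 14 Hz.
14 Hz ≤ fs/2 = 27 Hz, appears at 14 Hz.
166 Hz mod fs = 4 Hz.
4 Hz ≤ fs/2 = 27 Hz, appears at 4 Hz.
158 Hz and 166 Hz both map to 4 Hz.

158 Hz, 166 Hz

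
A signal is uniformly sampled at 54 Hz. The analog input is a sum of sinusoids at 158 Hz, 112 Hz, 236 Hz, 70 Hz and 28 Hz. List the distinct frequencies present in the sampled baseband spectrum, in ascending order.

4 Hz, 16 Hz, 20 Hz, 26 Hz

fs/2 = 27 Hz.
158 Hz mod fs = 50 Hz.
50 Hz > fs/2 = 27 Hz, folds to fs − 50 Hz = 4 Hz.
112 Hz mod fs = 4 Hz.
4 Hz ≤ fs/2 = 27 Hz, appears at 4 Hz.
236 Hz mod fs = 20 Hz.
20 Hz ≤ fs/2 = 27 Hz, appears at 20 Hz.
70 Hz mod fs = 16 Hz.
16 Hz ≤ fs/2 = 27 Hz, appears at 16 Hz.
28 Hz > fs/2 = 27 Hz, folds to fs − 28 Hz = 26 Hz.
Distinct values: {4 Hz, 16 Hz, 20 Hz, 26 Hz}.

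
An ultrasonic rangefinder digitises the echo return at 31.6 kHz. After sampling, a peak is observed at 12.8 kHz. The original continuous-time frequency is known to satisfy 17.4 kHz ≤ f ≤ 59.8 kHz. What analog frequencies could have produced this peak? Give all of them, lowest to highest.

Frequencies that alias to 12.8 kHz are k·fs ± 12.8 kHz for integer k ≥ 0.
k=0: 12.8 kHz.
k=1: 18.8 kHz, 44.4 kHz.
k=2: 50.4 kHz, 76 kHz.
k=3: 82 kHz, 107.6 kHz.
Within [17.4 kHz, 59.8 kHz]: 18.8 kHz, 44.4 kHz, 50.4 kHz.

18.8 kHz, 44.4 kHz, 50.4 kHz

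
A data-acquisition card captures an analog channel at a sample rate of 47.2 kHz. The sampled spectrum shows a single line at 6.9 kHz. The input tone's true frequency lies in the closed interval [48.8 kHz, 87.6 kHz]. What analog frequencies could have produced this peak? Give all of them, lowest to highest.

Frequencies that alias to 6.9 kHz are k·fs ± 6.9 kHz for integer k ≥ 0.
k=0: 6.9 kHz.
k=1: 40.3 kHz, 54.1 kHz.
k=2: 87.5 kHz, 101.3 kHz.
k=3: 134.7 kHz, 148.5 kHz.
Within [48.8 kHz, 87.6 kHz]: 54.1 kHz, 87.5 kHz.

54.1 kHz, 87.5 kHz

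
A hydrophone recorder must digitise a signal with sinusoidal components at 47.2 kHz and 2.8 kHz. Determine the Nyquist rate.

Highest-frequency component: 47.2 kHz.
Nyquist rate = 2 × 47.2 kHz = 94.4 kHz.

94.4 kHz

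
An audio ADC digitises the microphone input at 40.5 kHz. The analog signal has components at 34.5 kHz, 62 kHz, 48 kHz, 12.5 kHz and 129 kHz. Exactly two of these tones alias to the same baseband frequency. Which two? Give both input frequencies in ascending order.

48 kHz, 129 kHz

fs/2 = 20.25 kHz.
34.5 kHz > fs/2 = 20.25 kHz, folds to fs − 34.5 kHz = 6 kHz.
62 kHz mod fs = 21.5 kHz.
21.5 kHz > fs/2 = 20.25 kHz, folds to fs − 21.5 kHz = 19 kHz.
48 kHz mod fs = 7.5 kHz.
7.5 kHz ≤ fs/2 = 20.25 kHz, appears at 7.5 kHz.
12.5 kHz ≤ fs/2 = 20.25 kHz, passes unchanged.
129 kHz mod fs = 7.5 kHz.
7.5 kHz ≤ fs/2 = 20.25 kHz, appears at 7.5 kHz.
48 kHz and 129 kHz both map to 7.5 kHz.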